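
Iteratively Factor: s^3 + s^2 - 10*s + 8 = (s + 4)*(s^2 - 3*s + 2) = (s - 2)*(s + 4)*(s - 1)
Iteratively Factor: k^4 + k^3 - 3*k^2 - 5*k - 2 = (k - 2)*(k^3 + 3*k^2 + 3*k + 1) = (k - 2)*(k + 1)*(k^2 + 2*k + 1) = (k - 2)*(k + 1)^2*(k + 1)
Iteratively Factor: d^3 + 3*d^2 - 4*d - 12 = (d + 2)*(d^2 + d - 6) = (d - 2)*(d + 2)*(d + 3)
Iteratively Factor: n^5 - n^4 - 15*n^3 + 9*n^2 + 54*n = (n + 3)*(n^4 - 4*n^3 - 3*n^2 + 18*n) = (n - 3)*(n + 3)*(n^3 - n^2 - 6*n) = (n - 3)*(n + 2)*(n + 3)*(n^2 - 3*n) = n*(n - 3)*(n + 2)*(n + 3)*(n - 3)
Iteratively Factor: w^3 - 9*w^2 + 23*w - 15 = (w - 1)*(w^2 - 8*w + 15) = (w - 5)*(w - 1)*(w - 3)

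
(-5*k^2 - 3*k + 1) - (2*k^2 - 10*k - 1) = -7*k^2 + 7*k + 2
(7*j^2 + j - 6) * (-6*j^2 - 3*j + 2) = -42*j^4 - 27*j^3 + 47*j^2 + 20*j - 12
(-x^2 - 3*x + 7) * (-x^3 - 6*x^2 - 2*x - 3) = x^5 + 9*x^4 + 13*x^3 - 33*x^2 - 5*x - 21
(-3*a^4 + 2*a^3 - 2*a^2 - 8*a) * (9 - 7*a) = 21*a^5 - 41*a^4 + 32*a^3 + 38*a^2 - 72*a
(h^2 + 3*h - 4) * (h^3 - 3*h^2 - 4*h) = h^5 - 17*h^3 + 16*h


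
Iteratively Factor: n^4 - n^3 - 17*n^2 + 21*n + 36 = (n + 4)*(n^3 - 5*n^2 + 3*n + 9) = (n + 1)*(n + 4)*(n^2 - 6*n + 9) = (n - 3)*(n + 1)*(n + 4)*(n - 3)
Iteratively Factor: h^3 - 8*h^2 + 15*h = (h - 3)*(h^2 - 5*h) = h*(h - 3)*(h - 5)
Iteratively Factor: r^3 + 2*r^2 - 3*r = (r)*(r^2 + 2*r - 3) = r*(r + 3)*(r - 1)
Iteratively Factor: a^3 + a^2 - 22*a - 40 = (a - 5)*(a^2 + 6*a + 8) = (a - 5)*(a + 2)*(a + 4)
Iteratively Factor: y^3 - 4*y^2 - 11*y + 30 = (y - 5)*(y^2 + y - 6) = (y - 5)*(y + 3)*(y - 2)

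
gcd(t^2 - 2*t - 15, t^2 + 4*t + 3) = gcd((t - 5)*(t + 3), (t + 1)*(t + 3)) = t + 3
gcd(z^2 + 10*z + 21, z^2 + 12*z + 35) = z + 7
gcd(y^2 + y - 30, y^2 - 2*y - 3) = 1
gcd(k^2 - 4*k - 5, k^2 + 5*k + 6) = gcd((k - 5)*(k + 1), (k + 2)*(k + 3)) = 1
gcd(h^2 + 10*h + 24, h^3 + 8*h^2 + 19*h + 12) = h + 4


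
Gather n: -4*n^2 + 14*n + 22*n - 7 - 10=-4*n^2 + 36*n - 17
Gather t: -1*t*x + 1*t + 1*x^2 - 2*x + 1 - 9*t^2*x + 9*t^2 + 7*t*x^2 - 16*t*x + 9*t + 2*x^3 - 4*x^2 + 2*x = t^2*(9 - 9*x) + t*(7*x^2 - 17*x + 10) + 2*x^3 - 3*x^2 + 1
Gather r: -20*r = -20*r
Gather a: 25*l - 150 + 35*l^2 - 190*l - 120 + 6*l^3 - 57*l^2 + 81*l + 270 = 6*l^3 - 22*l^2 - 84*l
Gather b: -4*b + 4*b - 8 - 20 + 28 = 0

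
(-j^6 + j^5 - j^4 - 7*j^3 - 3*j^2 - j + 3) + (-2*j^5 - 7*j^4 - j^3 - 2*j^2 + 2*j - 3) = -j^6 - j^5 - 8*j^4 - 8*j^3 - 5*j^2 + j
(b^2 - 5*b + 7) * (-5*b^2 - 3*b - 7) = -5*b^4 + 22*b^3 - 27*b^2 + 14*b - 49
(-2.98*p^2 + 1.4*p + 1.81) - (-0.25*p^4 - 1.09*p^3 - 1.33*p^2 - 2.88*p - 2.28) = 0.25*p^4 + 1.09*p^3 - 1.65*p^2 + 4.28*p + 4.09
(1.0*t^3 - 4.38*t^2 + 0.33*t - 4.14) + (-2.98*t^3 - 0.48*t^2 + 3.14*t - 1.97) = -1.98*t^3 - 4.86*t^2 + 3.47*t - 6.11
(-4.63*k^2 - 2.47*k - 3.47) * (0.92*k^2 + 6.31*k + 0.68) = -4.2596*k^4 - 31.4877*k^3 - 21.9265*k^2 - 23.5753*k - 2.3596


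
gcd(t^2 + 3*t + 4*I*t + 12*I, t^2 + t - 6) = t + 3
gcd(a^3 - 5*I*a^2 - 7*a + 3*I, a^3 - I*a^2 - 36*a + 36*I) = a - I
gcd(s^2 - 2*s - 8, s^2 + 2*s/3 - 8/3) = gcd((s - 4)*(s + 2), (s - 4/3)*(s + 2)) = s + 2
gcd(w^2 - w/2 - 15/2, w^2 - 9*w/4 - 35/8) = 1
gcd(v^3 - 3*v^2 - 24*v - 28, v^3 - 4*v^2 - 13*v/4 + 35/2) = v + 2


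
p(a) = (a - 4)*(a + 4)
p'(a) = 2*a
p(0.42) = -15.82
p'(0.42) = 0.84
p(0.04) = -16.00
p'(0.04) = 0.08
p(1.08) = -14.83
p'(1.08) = 2.16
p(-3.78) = -1.71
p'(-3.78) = -7.56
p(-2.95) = -7.30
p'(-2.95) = -5.90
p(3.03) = -6.82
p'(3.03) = 6.06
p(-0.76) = -15.42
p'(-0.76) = -1.52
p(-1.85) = -12.58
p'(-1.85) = -3.70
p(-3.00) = -7.00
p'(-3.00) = -6.00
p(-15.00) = 209.00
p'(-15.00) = -30.00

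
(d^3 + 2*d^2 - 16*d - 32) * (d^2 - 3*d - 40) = d^5 - d^4 - 62*d^3 - 64*d^2 + 736*d + 1280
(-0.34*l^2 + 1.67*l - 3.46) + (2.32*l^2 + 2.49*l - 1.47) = 1.98*l^2 + 4.16*l - 4.93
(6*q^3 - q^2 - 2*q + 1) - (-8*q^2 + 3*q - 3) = 6*q^3 + 7*q^2 - 5*q + 4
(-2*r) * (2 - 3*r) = 6*r^2 - 4*r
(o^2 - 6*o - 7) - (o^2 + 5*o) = -11*o - 7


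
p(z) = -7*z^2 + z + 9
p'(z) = 1 - 14*z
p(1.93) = -15.14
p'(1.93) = -26.02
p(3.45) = -70.87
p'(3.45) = -47.30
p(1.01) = 2.87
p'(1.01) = -13.14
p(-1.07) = -0.08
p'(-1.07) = 15.98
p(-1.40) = -6.12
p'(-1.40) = 20.60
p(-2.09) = -23.67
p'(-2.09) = 30.26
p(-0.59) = 5.97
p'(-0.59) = 9.26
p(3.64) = -80.11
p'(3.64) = -49.96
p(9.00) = -549.00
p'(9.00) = -125.00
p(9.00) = -549.00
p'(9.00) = -125.00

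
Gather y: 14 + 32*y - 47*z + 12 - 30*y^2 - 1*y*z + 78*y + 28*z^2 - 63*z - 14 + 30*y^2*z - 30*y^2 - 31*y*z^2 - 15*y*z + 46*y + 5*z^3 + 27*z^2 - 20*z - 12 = y^2*(30*z - 60) + y*(-31*z^2 - 16*z + 156) + 5*z^3 + 55*z^2 - 130*z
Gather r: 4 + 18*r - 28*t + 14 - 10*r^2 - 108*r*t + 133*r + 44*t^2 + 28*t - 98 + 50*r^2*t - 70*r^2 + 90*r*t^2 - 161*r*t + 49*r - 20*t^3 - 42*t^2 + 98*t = r^2*(50*t - 80) + r*(90*t^2 - 269*t + 200) - 20*t^3 + 2*t^2 + 98*t - 80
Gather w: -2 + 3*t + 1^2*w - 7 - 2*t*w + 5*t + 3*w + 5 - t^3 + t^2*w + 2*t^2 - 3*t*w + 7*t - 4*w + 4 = -t^3 + 2*t^2 + 15*t + w*(t^2 - 5*t)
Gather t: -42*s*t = -42*s*t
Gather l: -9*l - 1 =-9*l - 1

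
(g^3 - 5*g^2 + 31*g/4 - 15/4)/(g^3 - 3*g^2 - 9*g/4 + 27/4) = (2*g^2 - 7*g + 5)/(2*g^2 - 3*g - 9)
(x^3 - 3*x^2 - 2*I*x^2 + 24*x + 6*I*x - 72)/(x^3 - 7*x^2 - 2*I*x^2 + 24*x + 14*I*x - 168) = (x - 3)/(x - 7)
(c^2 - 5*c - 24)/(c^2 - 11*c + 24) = (c + 3)/(c - 3)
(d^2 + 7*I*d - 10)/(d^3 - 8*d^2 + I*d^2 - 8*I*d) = (d^2 + 7*I*d - 10)/(d*(d^2 + d*(-8 + I) - 8*I))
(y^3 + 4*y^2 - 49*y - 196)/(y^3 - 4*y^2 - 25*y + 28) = (y + 7)/(y - 1)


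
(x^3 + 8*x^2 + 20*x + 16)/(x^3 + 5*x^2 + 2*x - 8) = (x + 2)/(x - 1)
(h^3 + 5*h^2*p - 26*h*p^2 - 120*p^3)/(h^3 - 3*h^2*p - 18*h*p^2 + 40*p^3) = (-h - 6*p)/(-h + 2*p)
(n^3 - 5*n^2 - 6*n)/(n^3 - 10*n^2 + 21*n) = (n^2 - 5*n - 6)/(n^2 - 10*n + 21)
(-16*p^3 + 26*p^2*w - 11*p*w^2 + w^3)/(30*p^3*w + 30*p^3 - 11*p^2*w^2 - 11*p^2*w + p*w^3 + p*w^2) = (-16*p^3 + 26*p^2*w - 11*p*w^2 + w^3)/(p*(30*p^2*w + 30*p^2 - 11*p*w^2 - 11*p*w + w^3 + w^2))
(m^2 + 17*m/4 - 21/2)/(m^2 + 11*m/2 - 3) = (4*m - 7)/(2*(2*m - 1))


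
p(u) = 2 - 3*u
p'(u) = -3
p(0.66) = 0.02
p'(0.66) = -3.00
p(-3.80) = 13.40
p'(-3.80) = -3.00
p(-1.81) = 7.43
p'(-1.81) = -3.00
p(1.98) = -3.94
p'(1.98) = -3.00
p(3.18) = -7.54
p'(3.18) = -3.00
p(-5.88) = 19.64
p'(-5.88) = -3.00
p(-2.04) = 8.12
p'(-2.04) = -3.00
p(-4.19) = 14.57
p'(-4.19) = -3.00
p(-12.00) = 38.00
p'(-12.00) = -3.00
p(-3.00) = 11.00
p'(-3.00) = -3.00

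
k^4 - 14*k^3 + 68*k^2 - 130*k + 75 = (k - 5)^2*(k - 3)*(k - 1)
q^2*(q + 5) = q^3 + 5*q^2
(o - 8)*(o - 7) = o^2 - 15*o + 56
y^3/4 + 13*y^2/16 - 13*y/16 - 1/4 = (y/4 + 1)*(y - 1)*(y + 1/4)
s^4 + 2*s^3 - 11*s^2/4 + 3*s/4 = s*(s - 1/2)^2*(s + 3)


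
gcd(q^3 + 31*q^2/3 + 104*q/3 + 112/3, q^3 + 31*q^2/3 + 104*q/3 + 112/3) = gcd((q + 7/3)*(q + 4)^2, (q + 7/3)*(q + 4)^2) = q^3 + 31*q^2/3 + 104*q/3 + 112/3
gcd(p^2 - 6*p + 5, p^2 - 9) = 1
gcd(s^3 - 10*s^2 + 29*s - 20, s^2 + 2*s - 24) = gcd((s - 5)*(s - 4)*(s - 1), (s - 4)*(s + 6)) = s - 4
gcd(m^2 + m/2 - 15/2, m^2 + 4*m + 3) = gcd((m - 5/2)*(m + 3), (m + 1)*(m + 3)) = m + 3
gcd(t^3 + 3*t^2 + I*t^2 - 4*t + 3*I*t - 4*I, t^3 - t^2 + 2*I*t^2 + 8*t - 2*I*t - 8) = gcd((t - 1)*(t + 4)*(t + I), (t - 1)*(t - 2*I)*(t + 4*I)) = t - 1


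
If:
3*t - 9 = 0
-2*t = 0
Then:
No Solution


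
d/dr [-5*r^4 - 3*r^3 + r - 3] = -20*r^3 - 9*r^2 + 1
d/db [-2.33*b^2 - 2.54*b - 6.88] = -4.66*b - 2.54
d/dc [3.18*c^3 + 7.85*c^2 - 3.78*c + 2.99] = 9.54*c^2 + 15.7*c - 3.78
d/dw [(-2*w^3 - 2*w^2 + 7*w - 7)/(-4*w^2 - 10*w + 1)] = (8*w^4 + 40*w^3 + 42*w^2 - 60*w - 63)/(16*w^4 + 80*w^3 + 92*w^2 - 20*w + 1)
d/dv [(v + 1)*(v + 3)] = 2*v + 4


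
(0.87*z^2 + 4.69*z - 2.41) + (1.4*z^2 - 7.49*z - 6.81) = 2.27*z^2 - 2.8*z - 9.22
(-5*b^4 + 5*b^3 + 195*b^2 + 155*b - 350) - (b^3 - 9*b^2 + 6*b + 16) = -5*b^4 + 4*b^3 + 204*b^2 + 149*b - 366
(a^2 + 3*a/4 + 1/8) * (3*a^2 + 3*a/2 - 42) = 3*a^4 + 15*a^3/4 - 81*a^2/2 - 501*a/16 - 21/4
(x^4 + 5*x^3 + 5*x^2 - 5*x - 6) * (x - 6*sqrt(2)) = x^5 - 6*sqrt(2)*x^4 + 5*x^4 - 30*sqrt(2)*x^3 + 5*x^3 - 30*sqrt(2)*x^2 - 5*x^2 - 6*x + 30*sqrt(2)*x + 36*sqrt(2)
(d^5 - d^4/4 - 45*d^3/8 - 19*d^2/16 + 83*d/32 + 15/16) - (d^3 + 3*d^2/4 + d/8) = d^5 - d^4/4 - 53*d^3/8 - 31*d^2/16 + 79*d/32 + 15/16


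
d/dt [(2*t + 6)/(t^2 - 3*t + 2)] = 2*(-t^2 - 6*t + 11)/(t^4 - 6*t^3 + 13*t^2 - 12*t + 4)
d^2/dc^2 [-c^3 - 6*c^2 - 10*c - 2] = -6*c - 12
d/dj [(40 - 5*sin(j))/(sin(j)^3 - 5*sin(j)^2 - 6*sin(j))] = 5*(2*sin(j)^3 - 29*sin(j)^2 + 80*sin(j) + 48)*cos(j)/((sin(j) - 6)^2*(sin(j) + 1)^2*sin(j)^2)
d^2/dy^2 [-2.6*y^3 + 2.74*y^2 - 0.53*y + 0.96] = 5.48 - 15.6*y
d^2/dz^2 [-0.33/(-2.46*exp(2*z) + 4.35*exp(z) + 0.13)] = ((1.4355 - 3.2472*exp(z))*(-2.46*exp(2*z) + 4.35*exp(z) + 0.13) - 0.33*(4.92*exp(z) - 4.35)*(9.84*exp(z) - 8.7)*exp(z))*exp(z)/(-2.46*exp(2*z) + 4.35*exp(z) + 0.13)^3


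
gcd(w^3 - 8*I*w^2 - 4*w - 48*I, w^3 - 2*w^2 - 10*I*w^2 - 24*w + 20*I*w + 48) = w^2 - 10*I*w - 24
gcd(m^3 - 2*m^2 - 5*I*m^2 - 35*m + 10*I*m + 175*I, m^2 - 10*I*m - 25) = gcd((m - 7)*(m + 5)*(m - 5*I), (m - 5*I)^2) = m - 5*I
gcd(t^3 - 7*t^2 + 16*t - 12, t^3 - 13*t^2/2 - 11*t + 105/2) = 1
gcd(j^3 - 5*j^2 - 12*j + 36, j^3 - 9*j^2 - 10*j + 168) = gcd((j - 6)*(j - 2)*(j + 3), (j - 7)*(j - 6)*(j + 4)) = j - 6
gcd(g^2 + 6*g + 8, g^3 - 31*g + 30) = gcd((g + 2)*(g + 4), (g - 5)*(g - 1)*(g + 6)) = 1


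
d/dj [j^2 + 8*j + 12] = 2*j + 8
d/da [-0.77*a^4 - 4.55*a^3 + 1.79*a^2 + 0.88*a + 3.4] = -3.08*a^3 - 13.65*a^2 + 3.58*a + 0.88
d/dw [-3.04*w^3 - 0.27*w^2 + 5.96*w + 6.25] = -9.12*w^2 - 0.54*w + 5.96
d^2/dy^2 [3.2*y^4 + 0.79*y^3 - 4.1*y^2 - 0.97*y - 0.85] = 38.4*y^2 + 4.74*y - 8.2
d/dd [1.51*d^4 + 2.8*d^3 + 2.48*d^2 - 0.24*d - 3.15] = 6.04*d^3 + 8.4*d^2 + 4.96*d - 0.24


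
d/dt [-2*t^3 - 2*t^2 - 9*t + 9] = -6*t^2 - 4*t - 9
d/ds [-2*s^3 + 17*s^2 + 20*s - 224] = -6*s^2 + 34*s + 20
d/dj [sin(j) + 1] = cos(j)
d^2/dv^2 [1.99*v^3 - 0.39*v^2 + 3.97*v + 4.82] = 11.94*v - 0.78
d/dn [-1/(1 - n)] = -1/(n - 1)^2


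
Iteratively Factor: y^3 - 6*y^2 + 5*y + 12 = (y - 3)*(y^2 - 3*y - 4) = (y - 4)*(y - 3)*(y + 1)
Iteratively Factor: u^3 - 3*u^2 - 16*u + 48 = (u - 4)*(u^2 + u - 12) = (u - 4)*(u + 4)*(u - 3)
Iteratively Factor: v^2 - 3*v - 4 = (v + 1)*(v - 4)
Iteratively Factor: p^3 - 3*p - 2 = (p - 2)*(p^2 + 2*p + 1) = (p - 2)*(p + 1)*(p + 1)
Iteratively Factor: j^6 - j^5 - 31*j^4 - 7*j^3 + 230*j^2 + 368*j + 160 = (j - 5)*(j^5 + 4*j^4 - 11*j^3 - 62*j^2 - 80*j - 32) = (j - 5)*(j + 4)*(j^4 - 11*j^2 - 18*j - 8) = (j - 5)*(j + 1)*(j + 4)*(j^3 - j^2 - 10*j - 8) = (j - 5)*(j + 1)^2*(j + 4)*(j^2 - 2*j - 8) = (j - 5)*(j + 1)^2*(j + 2)*(j + 4)*(j - 4)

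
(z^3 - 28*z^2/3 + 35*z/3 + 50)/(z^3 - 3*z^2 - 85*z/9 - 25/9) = 3*(z - 6)/(3*z + 1)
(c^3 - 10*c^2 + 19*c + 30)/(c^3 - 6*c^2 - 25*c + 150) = (c + 1)/(c + 5)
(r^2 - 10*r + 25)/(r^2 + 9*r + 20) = (r^2 - 10*r + 25)/(r^2 + 9*r + 20)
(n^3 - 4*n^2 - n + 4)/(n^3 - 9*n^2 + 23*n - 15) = (n^2 - 3*n - 4)/(n^2 - 8*n + 15)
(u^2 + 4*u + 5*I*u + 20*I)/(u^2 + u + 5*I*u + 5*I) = (u + 4)/(u + 1)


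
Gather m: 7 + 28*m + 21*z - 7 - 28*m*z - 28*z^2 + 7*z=m*(28 - 28*z) - 28*z^2 + 28*z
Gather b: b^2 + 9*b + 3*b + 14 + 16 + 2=b^2 + 12*b + 32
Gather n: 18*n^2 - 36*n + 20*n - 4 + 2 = 18*n^2 - 16*n - 2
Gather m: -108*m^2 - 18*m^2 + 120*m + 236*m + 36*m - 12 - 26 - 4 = -126*m^2 + 392*m - 42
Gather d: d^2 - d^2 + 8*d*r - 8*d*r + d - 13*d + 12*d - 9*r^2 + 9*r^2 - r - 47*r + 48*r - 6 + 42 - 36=0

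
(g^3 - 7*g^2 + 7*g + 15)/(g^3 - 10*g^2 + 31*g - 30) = (g + 1)/(g - 2)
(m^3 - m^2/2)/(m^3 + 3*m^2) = (m - 1/2)/(m + 3)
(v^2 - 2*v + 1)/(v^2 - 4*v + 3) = (v - 1)/(v - 3)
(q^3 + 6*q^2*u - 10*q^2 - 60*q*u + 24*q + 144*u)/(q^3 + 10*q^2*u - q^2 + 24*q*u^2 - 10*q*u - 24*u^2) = (q^2 - 10*q + 24)/(q^2 + 4*q*u - q - 4*u)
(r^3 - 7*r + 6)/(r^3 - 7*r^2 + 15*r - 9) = (r^2 + r - 6)/(r^2 - 6*r + 9)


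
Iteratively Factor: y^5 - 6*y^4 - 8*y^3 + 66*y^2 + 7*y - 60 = (y - 1)*(y^4 - 5*y^3 - 13*y^2 + 53*y + 60) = (y - 1)*(y + 3)*(y^3 - 8*y^2 + 11*y + 20) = (y - 4)*(y - 1)*(y + 3)*(y^2 - 4*y - 5) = (y - 4)*(y - 1)*(y + 1)*(y + 3)*(y - 5)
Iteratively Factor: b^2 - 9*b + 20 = (b - 5)*(b - 4)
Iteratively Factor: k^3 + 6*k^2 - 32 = (k + 4)*(k^2 + 2*k - 8) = (k + 4)^2*(k - 2)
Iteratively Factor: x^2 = (x)*(x)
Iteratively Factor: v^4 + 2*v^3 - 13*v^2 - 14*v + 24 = (v + 4)*(v^3 - 2*v^2 - 5*v + 6) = (v - 1)*(v + 4)*(v^2 - v - 6) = (v - 1)*(v + 2)*(v + 4)*(v - 3)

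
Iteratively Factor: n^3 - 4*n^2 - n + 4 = (n - 4)*(n^2 - 1) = (n - 4)*(n + 1)*(n - 1)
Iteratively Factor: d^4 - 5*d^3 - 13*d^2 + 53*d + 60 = (d - 4)*(d^3 - d^2 - 17*d - 15) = (d - 4)*(d + 1)*(d^2 - 2*d - 15) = (d - 4)*(d + 1)*(d + 3)*(d - 5)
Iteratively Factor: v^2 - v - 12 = (v - 4)*(v + 3)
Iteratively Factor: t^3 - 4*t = (t - 2)*(t^2 + 2*t) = (t - 2)*(t + 2)*(t)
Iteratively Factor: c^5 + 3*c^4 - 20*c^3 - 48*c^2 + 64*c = (c)*(c^4 + 3*c^3 - 20*c^2 - 48*c + 64) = c*(c - 1)*(c^3 + 4*c^2 - 16*c - 64) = c*(c - 4)*(c - 1)*(c^2 + 8*c + 16) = c*(c - 4)*(c - 1)*(c + 4)*(c + 4)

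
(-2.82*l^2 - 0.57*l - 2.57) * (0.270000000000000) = -0.7614*l^2 - 0.1539*l - 0.6939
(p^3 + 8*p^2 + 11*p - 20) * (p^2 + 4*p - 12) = p^5 + 12*p^4 + 31*p^3 - 72*p^2 - 212*p + 240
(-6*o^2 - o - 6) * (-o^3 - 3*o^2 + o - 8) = 6*o^5 + 19*o^4 + 3*o^3 + 65*o^2 + 2*o + 48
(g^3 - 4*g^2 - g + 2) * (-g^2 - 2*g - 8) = -g^5 + 2*g^4 + g^3 + 32*g^2 + 4*g - 16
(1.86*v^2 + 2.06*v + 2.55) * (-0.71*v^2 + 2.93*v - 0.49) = -1.3206*v^4 + 3.9872*v^3 + 3.3139*v^2 + 6.4621*v - 1.2495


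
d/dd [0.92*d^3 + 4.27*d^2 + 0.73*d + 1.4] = 2.76*d^2 + 8.54*d + 0.73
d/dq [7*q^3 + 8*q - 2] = 21*q^2 + 8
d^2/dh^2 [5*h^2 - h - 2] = 10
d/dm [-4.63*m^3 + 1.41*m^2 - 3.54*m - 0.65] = -13.89*m^2 + 2.82*m - 3.54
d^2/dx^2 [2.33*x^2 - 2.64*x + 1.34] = 4.66000000000000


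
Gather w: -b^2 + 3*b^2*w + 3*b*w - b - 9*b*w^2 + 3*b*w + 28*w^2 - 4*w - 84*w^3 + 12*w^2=-b^2 - b - 84*w^3 + w^2*(40 - 9*b) + w*(3*b^2 + 6*b - 4)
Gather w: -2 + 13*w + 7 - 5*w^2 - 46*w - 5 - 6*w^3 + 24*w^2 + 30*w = -6*w^3 + 19*w^2 - 3*w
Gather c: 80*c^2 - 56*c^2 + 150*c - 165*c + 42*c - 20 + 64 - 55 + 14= 24*c^2 + 27*c + 3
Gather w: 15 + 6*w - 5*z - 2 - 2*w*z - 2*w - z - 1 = w*(4 - 2*z) - 6*z + 12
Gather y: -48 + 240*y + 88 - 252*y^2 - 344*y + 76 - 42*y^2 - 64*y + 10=-294*y^2 - 168*y + 126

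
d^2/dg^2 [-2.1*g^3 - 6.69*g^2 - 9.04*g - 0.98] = -12.6*g - 13.38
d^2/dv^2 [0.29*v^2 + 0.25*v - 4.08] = 0.580000000000000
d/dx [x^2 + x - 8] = 2*x + 1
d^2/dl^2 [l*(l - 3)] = 2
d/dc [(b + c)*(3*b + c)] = 4*b + 2*c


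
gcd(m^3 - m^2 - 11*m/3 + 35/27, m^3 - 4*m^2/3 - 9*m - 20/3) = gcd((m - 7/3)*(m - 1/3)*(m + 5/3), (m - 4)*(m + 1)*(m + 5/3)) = m + 5/3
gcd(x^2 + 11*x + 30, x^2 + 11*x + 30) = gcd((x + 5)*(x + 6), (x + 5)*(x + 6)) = x^2 + 11*x + 30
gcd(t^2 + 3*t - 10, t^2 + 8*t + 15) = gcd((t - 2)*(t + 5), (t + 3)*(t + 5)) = t + 5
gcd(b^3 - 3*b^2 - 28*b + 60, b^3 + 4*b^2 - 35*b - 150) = b^2 - b - 30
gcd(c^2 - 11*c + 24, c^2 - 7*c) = 1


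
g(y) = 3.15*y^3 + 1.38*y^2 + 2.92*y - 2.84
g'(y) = 9.45*y^2 + 2.76*y + 2.92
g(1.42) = 13.11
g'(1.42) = 25.89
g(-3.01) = -85.03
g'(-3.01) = 80.23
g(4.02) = 235.84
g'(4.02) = 166.73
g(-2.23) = -37.42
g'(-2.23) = 43.76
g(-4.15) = -216.33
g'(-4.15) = 154.22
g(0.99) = 4.46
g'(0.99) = 14.91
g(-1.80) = -22.00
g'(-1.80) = 28.57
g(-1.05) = -8.03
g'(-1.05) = 10.44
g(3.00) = 103.39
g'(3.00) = 96.25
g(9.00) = 2431.57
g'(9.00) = 793.21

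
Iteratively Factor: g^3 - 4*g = (g - 2)*(g^2 + 2*g) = (g - 2)*(g + 2)*(g)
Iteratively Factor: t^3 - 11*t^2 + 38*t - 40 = (t - 5)*(t^2 - 6*t + 8) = (t - 5)*(t - 4)*(t - 2)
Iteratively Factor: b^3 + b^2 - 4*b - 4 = (b + 1)*(b^2 - 4) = (b + 1)*(b + 2)*(b - 2)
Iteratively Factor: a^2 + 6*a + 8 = (a + 2)*(a + 4)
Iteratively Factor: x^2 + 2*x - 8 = (x + 4)*(x - 2)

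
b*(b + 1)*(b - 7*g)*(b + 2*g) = b^4 - 5*b^3*g + b^3 - 14*b^2*g^2 - 5*b^2*g - 14*b*g^2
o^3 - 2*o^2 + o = o*(o - 1)^2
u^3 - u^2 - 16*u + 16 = (u - 4)*(u - 1)*(u + 4)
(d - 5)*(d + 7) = d^2 + 2*d - 35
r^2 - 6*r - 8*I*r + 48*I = (r - 6)*(r - 8*I)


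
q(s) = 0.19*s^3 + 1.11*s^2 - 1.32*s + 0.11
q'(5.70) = 29.85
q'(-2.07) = -3.47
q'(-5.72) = 4.63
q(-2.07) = 5.91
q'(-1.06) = -3.03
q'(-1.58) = -3.40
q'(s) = 0.57*s^2 + 2.22*s - 1.32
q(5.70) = 63.84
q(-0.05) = 0.18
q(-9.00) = -36.61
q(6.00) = 73.19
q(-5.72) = 8.42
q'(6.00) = 32.52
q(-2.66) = 7.90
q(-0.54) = 1.12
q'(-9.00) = 24.87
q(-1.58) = 4.22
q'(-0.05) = -1.43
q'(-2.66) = -3.19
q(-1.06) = 2.53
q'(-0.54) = -2.35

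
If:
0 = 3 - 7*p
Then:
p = 3/7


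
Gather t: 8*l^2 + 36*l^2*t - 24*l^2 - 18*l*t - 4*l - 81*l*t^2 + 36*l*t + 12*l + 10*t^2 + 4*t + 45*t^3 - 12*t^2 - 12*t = -16*l^2 + 8*l + 45*t^3 + t^2*(-81*l - 2) + t*(36*l^2 + 18*l - 8)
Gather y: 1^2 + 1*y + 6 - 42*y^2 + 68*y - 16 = -42*y^2 + 69*y - 9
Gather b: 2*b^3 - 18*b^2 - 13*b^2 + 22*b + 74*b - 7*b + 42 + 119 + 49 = 2*b^3 - 31*b^2 + 89*b + 210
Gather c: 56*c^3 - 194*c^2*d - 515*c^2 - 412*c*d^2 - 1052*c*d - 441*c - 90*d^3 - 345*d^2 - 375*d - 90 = 56*c^3 + c^2*(-194*d - 515) + c*(-412*d^2 - 1052*d - 441) - 90*d^3 - 345*d^2 - 375*d - 90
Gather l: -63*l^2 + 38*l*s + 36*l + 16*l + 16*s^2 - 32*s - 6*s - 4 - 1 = -63*l^2 + l*(38*s + 52) + 16*s^2 - 38*s - 5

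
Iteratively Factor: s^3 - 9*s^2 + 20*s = (s - 4)*(s^2 - 5*s) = s*(s - 4)*(s - 5)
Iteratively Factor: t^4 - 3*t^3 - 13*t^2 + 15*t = (t - 1)*(t^3 - 2*t^2 - 15*t) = t*(t - 1)*(t^2 - 2*t - 15) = t*(t - 1)*(t + 3)*(t - 5)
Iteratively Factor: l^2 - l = (l)*(l - 1)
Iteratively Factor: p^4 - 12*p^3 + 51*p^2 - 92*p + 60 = (p - 3)*(p^3 - 9*p^2 + 24*p - 20) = (p - 5)*(p - 3)*(p^2 - 4*p + 4) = (p - 5)*(p - 3)*(p - 2)*(p - 2)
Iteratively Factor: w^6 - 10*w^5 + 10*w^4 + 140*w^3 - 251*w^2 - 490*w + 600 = (w - 4)*(w^5 - 6*w^4 - 14*w^3 + 84*w^2 + 85*w - 150) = (w - 4)*(w - 1)*(w^4 - 5*w^3 - 19*w^2 + 65*w + 150) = (w - 5)*(w - 4)*(w - 1)*(w^3 - 19*w - 30) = (w - 5)*(w - 4)*(w - 1)*(w + 2)*(w^2 - 2*w - 15) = (w - 5)^2*(w - 4)*(w - 1)*(w + 2)*(w + 3)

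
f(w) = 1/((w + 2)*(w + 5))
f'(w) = -1/((w + 2)*(w + 5)^2) - 1/((w + 2)^2*(w + 5)) = (-2*w - 7)/(w^4 + 14*w^3 + 69*w^2 + 140*w + 100)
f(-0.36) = 0.13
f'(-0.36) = -0.11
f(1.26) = 0.05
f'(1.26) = -0.02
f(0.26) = 0.08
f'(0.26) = -0.05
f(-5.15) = 2.12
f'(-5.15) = 14.78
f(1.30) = 0.05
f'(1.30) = -0.02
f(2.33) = 0.03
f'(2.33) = -0.01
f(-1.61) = 0.76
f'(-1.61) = -2.16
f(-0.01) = 0.10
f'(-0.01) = -0.07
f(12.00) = 0.00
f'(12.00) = 0.00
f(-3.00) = -0.50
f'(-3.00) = -0.25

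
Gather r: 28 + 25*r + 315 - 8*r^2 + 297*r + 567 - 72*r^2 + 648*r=-80*r^2 + 970*r + 910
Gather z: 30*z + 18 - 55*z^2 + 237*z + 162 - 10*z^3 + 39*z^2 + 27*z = -10*z^3 - 16*z^2 + 294*z + 180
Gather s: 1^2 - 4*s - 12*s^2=-12*s^2 - 4*s + 1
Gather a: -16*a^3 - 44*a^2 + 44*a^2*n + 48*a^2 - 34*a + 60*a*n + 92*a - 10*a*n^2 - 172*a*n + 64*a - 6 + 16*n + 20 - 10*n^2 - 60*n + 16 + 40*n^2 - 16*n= -16*a^3 + a^2*(44*n + 4) + a*(-10*n^2 - 112*n + 122) + 30*n^2 - 60*n + 30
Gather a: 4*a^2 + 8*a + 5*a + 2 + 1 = 4*a^2 + 13*a + 3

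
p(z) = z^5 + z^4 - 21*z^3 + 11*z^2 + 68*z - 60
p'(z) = 5*z^4 + 4*z^3 - 63*z^2 + 22*z + 68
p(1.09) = 2.94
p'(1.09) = 29.37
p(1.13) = 4.06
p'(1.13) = 26.34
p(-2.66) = 149.09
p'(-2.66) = -261.25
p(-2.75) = 172.84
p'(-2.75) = -266.17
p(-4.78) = 186.47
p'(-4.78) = 696.78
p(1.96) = 1.10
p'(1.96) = -26.99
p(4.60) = 948.88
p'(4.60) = 1464.19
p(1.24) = 6.49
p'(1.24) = 17.86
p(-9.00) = -36960.00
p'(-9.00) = 24656.00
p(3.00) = 0.00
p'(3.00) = 80.00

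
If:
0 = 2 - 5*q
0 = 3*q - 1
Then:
No Solution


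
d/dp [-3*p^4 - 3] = -12*p^3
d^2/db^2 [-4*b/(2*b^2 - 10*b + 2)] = 4*(-b*(2*b - 5)^2 + (3*b - 5)*(b^2 - 5*b + 1))/(b^2 - 5*b + 1)^3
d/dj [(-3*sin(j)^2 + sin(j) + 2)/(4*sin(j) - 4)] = -3*cos(j)/4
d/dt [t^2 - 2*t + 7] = 2*t - 2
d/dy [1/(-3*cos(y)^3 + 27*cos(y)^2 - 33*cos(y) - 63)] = (-3*cos(y)^2 + 18*cos(y) - 11)*sin(y)/(3*(cos(y)^3 - 9*cos(y)^2 + 11*cos(y) + 21)^2)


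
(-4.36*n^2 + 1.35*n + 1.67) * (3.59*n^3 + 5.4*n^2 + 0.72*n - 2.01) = -15.6524*n^5 - 18.6975*n^4 + 10.1461*n^3 + 18.7536*n^2 - 1.5111*n - 3.3567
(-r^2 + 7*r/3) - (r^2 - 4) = -2*r^2 + 7*r/3 + 4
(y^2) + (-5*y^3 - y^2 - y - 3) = -5*y^3 - y - 3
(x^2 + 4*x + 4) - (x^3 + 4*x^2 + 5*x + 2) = -x^3 - 3*x^2 - x + 2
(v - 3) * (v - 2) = v^2 - 5*v + 6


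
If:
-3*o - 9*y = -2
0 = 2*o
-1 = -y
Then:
No Solution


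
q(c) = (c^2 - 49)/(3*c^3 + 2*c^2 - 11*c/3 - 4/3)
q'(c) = 2*c/(3*c^3 + 2*c^2 - 11*c/3 - 4/3) + (c^2 - 49)*(-9*c^2 - 4*c + 11/3)/(3*c^3 + 2*c^2 - 11*c/3 - 4/3)^2 = 3*(-9*c^4 + 1312*c^2 + 580*c - 539)/(81*c^6 + 108*c^5 - 162*c^4 - 204*c^3 + 73*c^2 + 88*c + 16)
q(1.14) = -31.17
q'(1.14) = 257.86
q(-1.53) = 26.12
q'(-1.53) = 166.68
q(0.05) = 32.42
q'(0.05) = -73.95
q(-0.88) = -34.50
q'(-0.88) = -6.62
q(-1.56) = 21.81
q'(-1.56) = 123.96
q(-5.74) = 0.03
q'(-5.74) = 0.04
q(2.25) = -1.27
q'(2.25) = 1.99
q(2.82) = -0.57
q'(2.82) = 0.71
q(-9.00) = -0.02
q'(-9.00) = 0.00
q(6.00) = -0.02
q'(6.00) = 0.03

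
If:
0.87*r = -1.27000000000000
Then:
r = -1.46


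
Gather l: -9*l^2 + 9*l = -9*l^2 + 9*l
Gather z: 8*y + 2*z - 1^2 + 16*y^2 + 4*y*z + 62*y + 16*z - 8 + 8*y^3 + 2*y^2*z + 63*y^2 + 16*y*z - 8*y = 8*y^3 + 79*y^2 + 62*y + z*(2*y^2 + 20*y + 18) - 9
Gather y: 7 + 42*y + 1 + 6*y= 48*y + 8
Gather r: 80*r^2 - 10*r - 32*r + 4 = 80*r^2 - 42*r + 4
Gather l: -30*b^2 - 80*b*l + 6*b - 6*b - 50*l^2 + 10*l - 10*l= -30*b^2 - 80*b*l - 50*l^2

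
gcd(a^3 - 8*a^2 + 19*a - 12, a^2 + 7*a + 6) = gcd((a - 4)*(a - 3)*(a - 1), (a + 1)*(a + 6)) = 1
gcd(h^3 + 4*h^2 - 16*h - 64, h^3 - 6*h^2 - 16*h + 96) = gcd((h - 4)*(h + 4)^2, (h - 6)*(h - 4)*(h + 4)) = h^2 - 16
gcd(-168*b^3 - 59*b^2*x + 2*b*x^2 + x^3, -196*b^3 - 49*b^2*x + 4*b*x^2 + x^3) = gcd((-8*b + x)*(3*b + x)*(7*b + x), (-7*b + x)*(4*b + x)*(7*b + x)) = 7*b + x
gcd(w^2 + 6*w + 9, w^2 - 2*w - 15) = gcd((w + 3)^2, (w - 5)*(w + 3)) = w + 3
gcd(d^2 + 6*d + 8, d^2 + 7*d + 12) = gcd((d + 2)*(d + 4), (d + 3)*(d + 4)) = d + 4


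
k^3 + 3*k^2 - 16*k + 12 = (k - 2)*(k - 1)*(k + 6)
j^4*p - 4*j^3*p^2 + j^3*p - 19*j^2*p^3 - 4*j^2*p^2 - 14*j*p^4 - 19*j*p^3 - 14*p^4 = (j - 7*p)*(j + p)*(j + 2*p)*(j*p + p)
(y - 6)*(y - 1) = y^2 - 7*y + 6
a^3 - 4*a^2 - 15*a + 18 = (a - 6)*(a - 1)*(a + 3)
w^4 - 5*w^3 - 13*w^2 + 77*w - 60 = (w - 5)*(w - 3)*(w - 1)*(w + 4)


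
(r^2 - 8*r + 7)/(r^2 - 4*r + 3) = (r - 7)/(r - 3)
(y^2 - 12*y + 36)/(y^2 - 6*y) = (y - 6)/y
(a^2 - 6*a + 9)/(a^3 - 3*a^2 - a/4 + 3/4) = 4*(a - 3)/(4*a^2 - 1)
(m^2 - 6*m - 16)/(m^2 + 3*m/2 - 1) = 2*(m - 8)/(2*m - 1)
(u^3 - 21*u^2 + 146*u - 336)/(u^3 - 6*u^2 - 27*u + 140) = (u^2 - 14*u + 48)/(u^2 + u - 20)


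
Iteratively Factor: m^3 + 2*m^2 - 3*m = (m - 1)*(m^2 + 3*m) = m*(m - 1)*(m + 3)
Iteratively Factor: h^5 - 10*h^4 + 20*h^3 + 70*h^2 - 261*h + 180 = (h - 1)*(h^4 - 9*h^3 + 11*h^2 + 81*h - 180) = (h - 5)*(h - 1)*(h^3 - 4*h^2 - 9*h + 36) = (h - 5)*(h - 3)*(h - 1)*(h^2 - h - 12) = (h - 5)*(h - 3)*(h - 1)*(h + 3)*(h - 4)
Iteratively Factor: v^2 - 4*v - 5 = (v - 5)*(v + 1)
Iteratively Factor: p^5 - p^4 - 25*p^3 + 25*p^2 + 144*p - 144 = (p - 3)*(p^4 + 2*p^3 - 19*p^2 - 32*p + 48) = (p - 3)*(p - 1)*(p^3 + 3*p^2 - 16*p - 48) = (p - 3)*(p - 1)*(p + 3)*(p^2 - 16) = (p - 4)*(p - 3)*(p - 1)*(p + 3)*(p + 4)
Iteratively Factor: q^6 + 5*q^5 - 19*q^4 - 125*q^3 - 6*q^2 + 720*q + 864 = (q - 4)*(q^5 + 9*q^4 + 17*q^3 - 57*q^2 - 234*q - 216) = (q - 4)*(q + 2)*(q^4 + 7*q^3 + 3*q^2 - 63*q - 108) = (q - 4)*(q - 3)*(q + 2)*(q^3 + 10*q^2 + 33*q + 36) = (q - 4)*(q - 3)*(q + 2)*(q + 3)*(q^2 + 7*q + 12) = (q - 4)*(q - 3)*(q + 2)*(q + 3)^2*(q + 4)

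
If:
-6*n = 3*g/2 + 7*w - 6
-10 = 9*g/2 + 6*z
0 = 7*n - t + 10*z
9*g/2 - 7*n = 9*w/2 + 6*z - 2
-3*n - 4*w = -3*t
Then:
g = -92/2037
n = 1662/679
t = 1642/2037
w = -836/679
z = -3326/2037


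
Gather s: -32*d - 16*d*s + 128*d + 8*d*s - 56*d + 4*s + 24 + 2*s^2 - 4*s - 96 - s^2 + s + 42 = 40*d + s^2 + s*(1 - 8*d) - 30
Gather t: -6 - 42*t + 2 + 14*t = -28*t - 4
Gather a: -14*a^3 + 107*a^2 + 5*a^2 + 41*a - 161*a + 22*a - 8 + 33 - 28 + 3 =-14*a^3 + 112*a^2 - 98*a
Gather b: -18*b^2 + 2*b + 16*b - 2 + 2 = -18*b^2 + 18*b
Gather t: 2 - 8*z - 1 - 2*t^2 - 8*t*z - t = -2*t^2 + t*(-8*z - 1) - 8*z + 1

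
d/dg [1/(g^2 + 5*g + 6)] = (-2*g - 5)/(g^2 + 5*g + 6)^2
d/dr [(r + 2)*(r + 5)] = 2*r + 7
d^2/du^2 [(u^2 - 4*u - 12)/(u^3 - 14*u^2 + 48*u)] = 2*(u^3 + 6*u^2 - 48*u + 128)/(u^3*(u^3 - 24*u^2 + 192*u - 512))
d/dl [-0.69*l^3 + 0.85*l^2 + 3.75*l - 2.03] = -2.07*l^2 + 1.7*l + 3.75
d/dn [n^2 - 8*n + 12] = 2*n - 8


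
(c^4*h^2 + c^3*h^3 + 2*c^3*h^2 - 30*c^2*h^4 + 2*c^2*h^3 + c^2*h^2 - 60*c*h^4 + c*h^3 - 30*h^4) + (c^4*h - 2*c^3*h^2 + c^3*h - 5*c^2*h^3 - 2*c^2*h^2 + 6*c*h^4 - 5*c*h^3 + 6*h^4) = c^4*h^2 + c^4*h + c^3*h^3 + c^3*h - 30*c^2*h^4 - 3*c^2*h^3 - c^2*h^2 - 54*c*h^4 - 4*c*h^3 - 24*h^4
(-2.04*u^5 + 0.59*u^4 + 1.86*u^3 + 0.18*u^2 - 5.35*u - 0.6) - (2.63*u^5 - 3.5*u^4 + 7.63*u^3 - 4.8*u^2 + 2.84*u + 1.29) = -4.67*u^5 + 4.09*u^4 - 5.77*u^3 + 4.98*u^2 - 8.19*u - 1.89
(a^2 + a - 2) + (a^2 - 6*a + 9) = 2*a^2 - 5*a + 7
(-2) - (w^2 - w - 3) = -w^2 + w + 1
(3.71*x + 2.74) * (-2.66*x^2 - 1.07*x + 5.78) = -9.8686*x^3 - 11.2581*x^2 + 18.512*x + 15.8372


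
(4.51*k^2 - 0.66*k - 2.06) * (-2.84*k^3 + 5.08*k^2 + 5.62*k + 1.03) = -12.8084*k^5 + 24.7852*k^4 + 27.8438*k^3 - 9.5287*k^2 - 12.257*k - 2.1218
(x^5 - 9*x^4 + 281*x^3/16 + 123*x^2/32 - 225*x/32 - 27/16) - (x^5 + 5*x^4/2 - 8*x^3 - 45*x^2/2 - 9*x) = -23*x^4/2 + 409*x^3/16 + 843*x^2/32 + 63*x/32 - 27/16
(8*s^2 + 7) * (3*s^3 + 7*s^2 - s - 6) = 24*s^5 + 56*s^4 + 13*s^3 + s^2 - 7*s - 42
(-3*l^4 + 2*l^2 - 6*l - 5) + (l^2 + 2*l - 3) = -3*l^4 + 3*l^2 - 4*l - 8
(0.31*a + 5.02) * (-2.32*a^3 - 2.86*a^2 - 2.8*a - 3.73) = -0.7192*a^4 - 12.533*a^3 - 15.2252*a^2 - 15.2123*a - 18.7246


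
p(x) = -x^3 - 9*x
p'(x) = -3*x^2 - 9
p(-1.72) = 20.57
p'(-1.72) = -17.88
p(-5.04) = 173.38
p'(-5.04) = -85.20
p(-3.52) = 75.29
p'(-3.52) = -46.17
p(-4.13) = 107.61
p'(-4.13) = -60.17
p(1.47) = -16.41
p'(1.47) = -15.48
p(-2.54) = 39.25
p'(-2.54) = -28.35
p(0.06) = -0.54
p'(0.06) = -9.01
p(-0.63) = 5.92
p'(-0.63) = -10.19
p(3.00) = -54.00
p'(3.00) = -36.00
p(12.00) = -1836.00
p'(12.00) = -441.00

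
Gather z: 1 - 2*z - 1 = -2*z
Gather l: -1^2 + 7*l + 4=7*l + 3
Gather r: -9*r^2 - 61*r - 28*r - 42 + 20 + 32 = -9*r^2 - 89*r + 10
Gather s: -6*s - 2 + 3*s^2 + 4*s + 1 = 3*s^2 - 2*s - 1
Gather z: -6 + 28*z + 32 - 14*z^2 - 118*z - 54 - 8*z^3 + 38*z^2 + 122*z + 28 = -8*z^3 + 24*z^2 + 32*z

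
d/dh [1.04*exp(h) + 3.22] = 1.04*exp(h)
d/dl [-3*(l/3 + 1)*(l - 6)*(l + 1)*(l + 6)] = -4*l^3 - 12*l^2 + 66*l + 144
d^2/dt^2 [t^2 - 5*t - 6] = 2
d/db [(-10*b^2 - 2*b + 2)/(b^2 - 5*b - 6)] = 2*(26*b^2 + 58*b + 11)/(b^4 - 10*b^3 + 13*b^2 + 60*b + 36)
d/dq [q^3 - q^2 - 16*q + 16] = 3*q^2 - 2*q - 16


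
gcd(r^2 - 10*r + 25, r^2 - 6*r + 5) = r - 5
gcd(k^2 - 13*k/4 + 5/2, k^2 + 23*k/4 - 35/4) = k - 5/4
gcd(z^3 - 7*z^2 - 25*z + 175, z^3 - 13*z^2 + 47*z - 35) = z^2 - 12*z + 35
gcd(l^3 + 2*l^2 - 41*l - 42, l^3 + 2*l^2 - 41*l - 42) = l^3 + 2*l^2 - 41*l - 42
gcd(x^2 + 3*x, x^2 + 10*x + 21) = x + 3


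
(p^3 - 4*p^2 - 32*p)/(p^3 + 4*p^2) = (p - 8)/p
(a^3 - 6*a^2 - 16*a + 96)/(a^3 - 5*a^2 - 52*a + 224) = (a^2 - 2*a - 24)/(a^2 - a - 56)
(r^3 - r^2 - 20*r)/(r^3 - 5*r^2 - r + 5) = r*(r + 4)/(r^2 - 1)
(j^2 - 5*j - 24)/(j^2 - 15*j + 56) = (j + 3)/(j - 7)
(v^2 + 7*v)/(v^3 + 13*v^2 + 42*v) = 1/(v + 6)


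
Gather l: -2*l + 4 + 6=10 - 2*l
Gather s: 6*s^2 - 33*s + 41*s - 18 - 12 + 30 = 6*s^2 + 8*s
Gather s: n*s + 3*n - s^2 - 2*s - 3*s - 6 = 3*n - s^2 + s*(n - 5) - 6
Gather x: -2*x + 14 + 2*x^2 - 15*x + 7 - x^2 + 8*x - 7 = x^2 - 9*x + 14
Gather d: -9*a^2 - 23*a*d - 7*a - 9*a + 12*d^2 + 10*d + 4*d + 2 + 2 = -9*a^2 - 16*a + 12*d^2 + d*(14 - 23*a) + 4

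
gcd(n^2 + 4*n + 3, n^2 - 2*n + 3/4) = 1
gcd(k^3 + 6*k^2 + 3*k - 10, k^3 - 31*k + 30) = k - 1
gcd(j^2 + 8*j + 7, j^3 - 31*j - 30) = j + 1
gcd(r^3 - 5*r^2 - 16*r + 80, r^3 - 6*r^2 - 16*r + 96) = r^2 - 16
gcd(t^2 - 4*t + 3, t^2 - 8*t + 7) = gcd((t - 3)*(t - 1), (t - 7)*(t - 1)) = t - 1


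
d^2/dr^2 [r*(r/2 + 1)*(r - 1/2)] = 3*r + 3/2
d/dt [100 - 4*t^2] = -8*t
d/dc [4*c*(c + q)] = 8*c + 4*q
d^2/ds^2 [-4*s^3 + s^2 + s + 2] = 2 - 24*s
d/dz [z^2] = 2*z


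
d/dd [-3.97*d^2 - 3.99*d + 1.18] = -7.94*d - 3.99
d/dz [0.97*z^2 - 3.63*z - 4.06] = 1.94*z - 3.63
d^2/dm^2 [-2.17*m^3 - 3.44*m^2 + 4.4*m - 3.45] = -13.02*m - 6.88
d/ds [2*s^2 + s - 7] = 4*s + 1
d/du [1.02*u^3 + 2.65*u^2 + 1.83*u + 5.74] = 3.06*u^2 + 5.3*u + 1.83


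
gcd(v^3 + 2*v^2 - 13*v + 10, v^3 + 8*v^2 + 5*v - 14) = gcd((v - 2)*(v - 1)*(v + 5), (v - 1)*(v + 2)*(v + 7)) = v - 1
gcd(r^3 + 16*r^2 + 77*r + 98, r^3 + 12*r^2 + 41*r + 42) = r^2 + 9*r + 14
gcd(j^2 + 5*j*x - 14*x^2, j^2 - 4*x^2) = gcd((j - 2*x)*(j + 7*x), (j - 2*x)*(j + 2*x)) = -j + 2*x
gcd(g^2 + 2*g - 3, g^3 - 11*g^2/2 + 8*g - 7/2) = g - 1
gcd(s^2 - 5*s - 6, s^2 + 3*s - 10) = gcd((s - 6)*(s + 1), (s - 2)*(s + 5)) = 1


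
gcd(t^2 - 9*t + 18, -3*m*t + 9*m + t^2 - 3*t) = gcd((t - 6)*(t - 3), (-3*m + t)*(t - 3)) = t - 3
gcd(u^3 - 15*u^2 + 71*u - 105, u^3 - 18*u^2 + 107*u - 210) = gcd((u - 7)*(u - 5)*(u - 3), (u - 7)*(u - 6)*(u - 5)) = u^2 - 12*u + 35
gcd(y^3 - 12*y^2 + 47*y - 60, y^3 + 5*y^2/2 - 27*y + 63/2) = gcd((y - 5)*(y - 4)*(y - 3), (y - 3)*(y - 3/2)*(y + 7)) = y - 3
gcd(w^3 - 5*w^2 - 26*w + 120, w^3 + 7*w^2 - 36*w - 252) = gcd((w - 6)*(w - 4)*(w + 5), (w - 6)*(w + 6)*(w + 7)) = w - 6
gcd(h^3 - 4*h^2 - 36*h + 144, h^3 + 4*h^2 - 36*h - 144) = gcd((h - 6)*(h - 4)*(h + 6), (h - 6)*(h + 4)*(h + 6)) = h^2 - 36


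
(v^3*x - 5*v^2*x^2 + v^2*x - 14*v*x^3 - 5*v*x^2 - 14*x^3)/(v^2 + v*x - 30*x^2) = x*(v^3 - 5*v^2*x + v^2 - 14*v*x^2 - 5*v*x - 14*x^2)/(v^2 + v*x - 30*x^2)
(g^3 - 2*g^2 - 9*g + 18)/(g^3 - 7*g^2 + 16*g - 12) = (g + 3)/(g - 2)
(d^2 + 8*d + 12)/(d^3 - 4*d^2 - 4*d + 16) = (d + 6)/(d^2 - 6*d + 8)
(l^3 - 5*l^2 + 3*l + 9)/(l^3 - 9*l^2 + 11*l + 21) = (l - 3)/(l - 7)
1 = 1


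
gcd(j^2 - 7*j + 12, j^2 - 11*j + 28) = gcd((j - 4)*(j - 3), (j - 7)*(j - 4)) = j - 4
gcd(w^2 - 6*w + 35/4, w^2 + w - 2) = 1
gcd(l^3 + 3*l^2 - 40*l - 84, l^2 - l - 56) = l + 7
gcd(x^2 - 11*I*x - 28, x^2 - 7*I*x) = x - 7*I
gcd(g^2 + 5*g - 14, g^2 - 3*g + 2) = g - 2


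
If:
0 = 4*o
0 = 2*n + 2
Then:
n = -1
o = 0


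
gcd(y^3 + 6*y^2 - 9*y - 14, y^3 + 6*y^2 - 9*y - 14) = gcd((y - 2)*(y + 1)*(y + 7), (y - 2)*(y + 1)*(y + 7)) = y^3 + 6*y^2 - 9*y - 14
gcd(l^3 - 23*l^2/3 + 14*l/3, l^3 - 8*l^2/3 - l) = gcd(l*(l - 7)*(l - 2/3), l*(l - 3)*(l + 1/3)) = l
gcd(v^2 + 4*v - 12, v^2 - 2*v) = v - 2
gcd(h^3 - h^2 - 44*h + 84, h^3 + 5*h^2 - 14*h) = h^2 + 5*h - 14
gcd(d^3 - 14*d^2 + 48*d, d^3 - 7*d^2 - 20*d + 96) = d - 8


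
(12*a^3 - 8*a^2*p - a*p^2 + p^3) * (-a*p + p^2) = -12*a^4*p + 20*a^3*p^2 - 7*a^2*p^3 - 2*a*p^4 + p^5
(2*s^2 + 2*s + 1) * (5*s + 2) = 10*s^3 + 14*s^2 + 9*s + 2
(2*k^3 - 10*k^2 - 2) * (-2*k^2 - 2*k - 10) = -4*k^5 + 16*k^4 + 104*k^2 + 4*k + 20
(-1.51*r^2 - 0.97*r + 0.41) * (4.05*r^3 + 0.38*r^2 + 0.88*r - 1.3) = -6.1155*r^5 - 4.5023*r^4 - 0.0369000000000002*r^3 + 1.2652*r^2 + 1.6218*r - 0.533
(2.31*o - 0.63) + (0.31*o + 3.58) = 2.62*o + 2.95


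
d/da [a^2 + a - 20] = 2*a + 1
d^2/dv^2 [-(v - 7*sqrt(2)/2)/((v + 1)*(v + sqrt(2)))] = ((-2*v + 7*sqrt(2))*(v + 1)^2 + (-2*v + 7*sqrt(2))*(v + 1)*(v + sqrt(2)) + (-2*v + 7*sqrt(2))*(v + sqrt(2))^2 + 2*(v + 1)^2*(v + sqrt(2)) + 2*(v + 1)*(v + sqrt(2))^2)/((v + 1)^3*(v + sqrt(2))^3)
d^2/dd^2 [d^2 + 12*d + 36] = 2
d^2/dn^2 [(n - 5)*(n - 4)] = 2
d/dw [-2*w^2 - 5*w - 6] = -4*w - 5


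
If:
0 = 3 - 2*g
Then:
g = 3/2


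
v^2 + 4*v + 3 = (v + 1)*(v + 3)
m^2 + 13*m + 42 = (m + 6)*(m + 7)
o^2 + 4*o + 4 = (o + 2)^2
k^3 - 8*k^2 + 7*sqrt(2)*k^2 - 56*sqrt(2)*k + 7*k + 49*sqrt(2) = (k - 7)*(k - 1)*(k + 7*sqrt(2))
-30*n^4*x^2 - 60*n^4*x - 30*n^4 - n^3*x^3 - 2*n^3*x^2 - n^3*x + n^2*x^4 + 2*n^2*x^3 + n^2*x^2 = (-6*n + x)*(5*n + x)*(n*x + n)^2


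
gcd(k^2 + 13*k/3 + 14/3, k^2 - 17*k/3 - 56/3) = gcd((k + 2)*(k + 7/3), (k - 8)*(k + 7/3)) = k + 7/3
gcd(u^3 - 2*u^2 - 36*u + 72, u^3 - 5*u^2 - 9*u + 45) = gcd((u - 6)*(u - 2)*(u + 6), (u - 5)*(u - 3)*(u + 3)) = 1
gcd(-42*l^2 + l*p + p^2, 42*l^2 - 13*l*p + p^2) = -6*l + p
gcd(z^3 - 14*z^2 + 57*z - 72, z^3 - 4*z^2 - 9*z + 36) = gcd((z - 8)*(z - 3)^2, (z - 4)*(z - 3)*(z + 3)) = z - 3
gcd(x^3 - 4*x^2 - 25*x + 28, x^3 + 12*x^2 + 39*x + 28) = x + 4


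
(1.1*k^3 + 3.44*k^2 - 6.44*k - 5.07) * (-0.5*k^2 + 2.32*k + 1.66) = -0.55*k^5 + 0.832*k^4 + 13.0268*k^3 - 6.6954*k^2 - 22.4528*k - 8.4162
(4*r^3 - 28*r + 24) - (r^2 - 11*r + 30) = 4*r^3 - r^2 - 17*r - 6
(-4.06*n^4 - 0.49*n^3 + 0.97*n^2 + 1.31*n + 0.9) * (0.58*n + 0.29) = -2.3548*n^5 - 1.4616*n^4 + 0.4205*n^3 + 1.0411*n^2 + 0.9019*n + 0.261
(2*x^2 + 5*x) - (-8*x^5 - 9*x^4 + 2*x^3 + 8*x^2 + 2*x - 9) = 8*x^5 + 9*x^4 - 2*x^3 - 6*x^2 + 3*x + 9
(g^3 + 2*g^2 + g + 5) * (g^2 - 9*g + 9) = g^5 - 7*g^4 - 8*g^3 + 14*g^2 - 36*g + 45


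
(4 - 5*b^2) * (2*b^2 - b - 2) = -10*b^4 + 5*b^3 + 18*b^2 - 4*b - 8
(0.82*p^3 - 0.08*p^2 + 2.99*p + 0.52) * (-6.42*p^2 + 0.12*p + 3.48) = -5.2644*p^5 + 0.612*p^4 - 16.3518*p^3 - 3.258*p^2 + 10.4676*p + 1.8096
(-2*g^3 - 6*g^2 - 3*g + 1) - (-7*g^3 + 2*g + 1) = 5*g^3 - 6*g^2 - 5*g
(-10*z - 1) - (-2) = 1 - 10*z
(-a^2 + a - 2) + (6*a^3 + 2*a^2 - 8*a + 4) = 6*a^3 + a^2 - 7*a + 2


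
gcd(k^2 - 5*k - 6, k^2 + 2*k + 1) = k + 1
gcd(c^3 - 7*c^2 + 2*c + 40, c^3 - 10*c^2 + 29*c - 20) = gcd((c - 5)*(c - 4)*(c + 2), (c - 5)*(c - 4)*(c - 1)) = c^2 - 9*c + 20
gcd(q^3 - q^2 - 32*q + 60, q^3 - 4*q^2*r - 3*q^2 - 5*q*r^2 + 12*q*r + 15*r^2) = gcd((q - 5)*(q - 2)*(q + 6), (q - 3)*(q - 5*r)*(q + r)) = 1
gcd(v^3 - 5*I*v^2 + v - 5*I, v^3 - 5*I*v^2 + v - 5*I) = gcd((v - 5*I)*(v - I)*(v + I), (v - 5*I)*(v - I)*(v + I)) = v^3 - 5*I*v^2 + v - 5*I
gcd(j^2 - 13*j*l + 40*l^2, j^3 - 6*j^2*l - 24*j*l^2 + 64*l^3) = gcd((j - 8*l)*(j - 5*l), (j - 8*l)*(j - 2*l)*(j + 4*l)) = j - 8*l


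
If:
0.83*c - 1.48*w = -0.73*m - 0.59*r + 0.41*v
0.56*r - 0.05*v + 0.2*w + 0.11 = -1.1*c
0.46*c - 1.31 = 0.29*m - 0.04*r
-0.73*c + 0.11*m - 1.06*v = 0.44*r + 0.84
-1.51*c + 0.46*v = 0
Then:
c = -0.46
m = -5.08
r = 1.24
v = -1.51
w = -1.85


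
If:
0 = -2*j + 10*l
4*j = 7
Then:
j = 7/4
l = 7/20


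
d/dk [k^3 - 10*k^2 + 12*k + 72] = 3*k^2 - 20*k + 12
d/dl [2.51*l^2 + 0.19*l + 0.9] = 5.02*l + 0.19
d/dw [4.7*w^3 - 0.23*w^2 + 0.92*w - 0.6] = 14.1*w^2 - 0.46*w + 0.92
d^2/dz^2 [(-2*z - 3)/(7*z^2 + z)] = 2*(-98*z^3 - 441*z^2 - 63*z - 3)/(z^3*(343*z^3 + 147*z^2 + 21*z + 1))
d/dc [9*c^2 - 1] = 18*c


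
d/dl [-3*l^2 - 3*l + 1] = -6*l - 3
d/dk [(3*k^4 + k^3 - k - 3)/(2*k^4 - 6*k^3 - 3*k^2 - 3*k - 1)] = 2*(-10*k^6 - 9*k^5 - 12*k^4 - 3*k^3 - 30*k^2 - 9*k - 4)/(4*k^8 - 24*k^7 + 24*k^6 + 24*k^5 + 41*k^4 + 30*k^3 + 15*k^2 + 6*k + 1)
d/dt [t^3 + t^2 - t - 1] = 3*t^2 + 2*t - 1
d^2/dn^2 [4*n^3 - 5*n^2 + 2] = 24*n - 10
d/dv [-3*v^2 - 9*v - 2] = -6*v - 9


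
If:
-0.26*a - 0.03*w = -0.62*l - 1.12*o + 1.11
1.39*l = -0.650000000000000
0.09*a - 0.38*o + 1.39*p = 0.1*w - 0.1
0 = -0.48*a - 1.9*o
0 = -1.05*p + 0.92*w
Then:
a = -2.60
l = -0.47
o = 0.66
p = 0.30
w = 0.34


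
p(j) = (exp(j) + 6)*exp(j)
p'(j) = (exp(j) + 6)*exp(j) + exp(2*j) = 2*(exp(j) + 3)*exp(j)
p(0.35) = 10.53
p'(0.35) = 12.54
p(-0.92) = 2.55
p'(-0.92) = 2.71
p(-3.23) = 0.24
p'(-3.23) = 0.24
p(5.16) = 31378.24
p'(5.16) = 61711.50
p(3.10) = 625.94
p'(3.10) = 1118.69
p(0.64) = 14.98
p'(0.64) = 18.57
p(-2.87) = 0.34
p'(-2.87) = 0.35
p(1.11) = 27.41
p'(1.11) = 36.62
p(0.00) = 7.00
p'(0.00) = 8.00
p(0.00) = 7.00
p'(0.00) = 8.00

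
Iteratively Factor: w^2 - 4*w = (w)*(w - 4)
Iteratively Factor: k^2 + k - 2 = (k + 2)*(k - 1)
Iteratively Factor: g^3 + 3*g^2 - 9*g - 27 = (g + 3)*(g^2 - 9) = (g - 3)*(g + 3)*(g + 3)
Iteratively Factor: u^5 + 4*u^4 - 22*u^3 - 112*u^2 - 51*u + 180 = (u + 3)*(u^4 + u^3 - 25*u^2 - 37*u + 60) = (u + 3)*(u + 4)*(u^3 - 3*u^2 - 13*u + 15) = (u - 1)*(u + 3)*(u + 4)*(u^2 - 2*u - 15) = (u - 5)*(u - 1)*(u + 3)*(u + 4)*(u + 3)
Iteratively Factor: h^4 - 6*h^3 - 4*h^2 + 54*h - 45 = (h - 5)*(h^3 - h^2 - 9*h + 9) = (h - 5)*(h - 3)*(h^2 + 2*h - 3) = (h - 5)*(h - 3)*(h - 1)*(h + 3)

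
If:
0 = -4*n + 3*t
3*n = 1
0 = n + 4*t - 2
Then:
No Solution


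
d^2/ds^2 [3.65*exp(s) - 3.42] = 3.65*exp(s)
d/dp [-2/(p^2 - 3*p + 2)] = 2*(2*p - 3)/(p^2 - 3*p + 2)^2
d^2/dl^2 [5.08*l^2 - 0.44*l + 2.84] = 10.1600000000000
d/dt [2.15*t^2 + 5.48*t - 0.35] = 4.3*t + 5.48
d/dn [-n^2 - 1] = -2*n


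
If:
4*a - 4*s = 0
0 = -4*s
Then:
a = 0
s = 0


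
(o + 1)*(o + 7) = o^2 + 8*o + 7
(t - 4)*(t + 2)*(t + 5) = t^3 + 3*t^2 - 18*t - 40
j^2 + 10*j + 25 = (j + 5)^2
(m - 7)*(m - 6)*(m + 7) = m^3 - 6*m^2 - 49*m + 294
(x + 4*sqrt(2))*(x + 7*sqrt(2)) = x^2 + 11*sqrt(2)*x + 56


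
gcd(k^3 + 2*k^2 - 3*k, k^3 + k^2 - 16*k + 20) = 1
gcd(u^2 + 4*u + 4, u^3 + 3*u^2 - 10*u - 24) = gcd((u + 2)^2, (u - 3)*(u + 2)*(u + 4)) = u + 2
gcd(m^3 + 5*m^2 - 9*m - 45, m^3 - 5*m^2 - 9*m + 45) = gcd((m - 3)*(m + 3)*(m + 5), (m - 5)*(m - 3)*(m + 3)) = m^2 - 9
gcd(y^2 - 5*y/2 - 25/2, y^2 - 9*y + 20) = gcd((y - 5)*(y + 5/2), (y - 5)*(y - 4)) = y - 5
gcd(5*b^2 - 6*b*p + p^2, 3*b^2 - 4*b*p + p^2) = -b + p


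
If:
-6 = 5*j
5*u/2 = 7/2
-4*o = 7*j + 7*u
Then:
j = -6/5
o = -7/20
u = 7/5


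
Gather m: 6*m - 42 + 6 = 6*m - 36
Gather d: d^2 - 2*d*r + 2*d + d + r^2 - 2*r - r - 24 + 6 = d^2 + d*(3 - 2*r) + r^2 - 3*r - 18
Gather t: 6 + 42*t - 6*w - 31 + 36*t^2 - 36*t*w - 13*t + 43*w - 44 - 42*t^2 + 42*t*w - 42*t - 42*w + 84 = -6*t^2 + t*(6*w - 13) - 5*w + 15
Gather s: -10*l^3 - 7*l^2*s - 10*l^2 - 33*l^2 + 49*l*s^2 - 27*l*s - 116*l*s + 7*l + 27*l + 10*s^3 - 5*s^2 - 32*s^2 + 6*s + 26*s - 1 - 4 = -10*l^3 - 43*l^2 + 34*l + 10*s^3 + s^2*(49*l - 37) + s*(-7*l^2 - 143*l + 32) - 5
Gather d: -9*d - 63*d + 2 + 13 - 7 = 8 - 72*d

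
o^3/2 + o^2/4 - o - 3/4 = (o/2 + 1/2)*(o - 3/2)*(o + 1)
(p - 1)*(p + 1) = p^2 - 1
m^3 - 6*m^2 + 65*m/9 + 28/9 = (m - 4)*(m - 7/3)*(m + 1/3)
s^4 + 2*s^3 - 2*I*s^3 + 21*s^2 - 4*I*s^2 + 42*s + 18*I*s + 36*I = (s + 2)*(s - 6*I)*(s + I)*(s + 3*I)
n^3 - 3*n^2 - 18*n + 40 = (n - 5)*(n - 2)*(n + 4)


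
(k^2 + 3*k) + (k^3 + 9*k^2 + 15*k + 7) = k^3 + 10*k^2 + 18*k + 7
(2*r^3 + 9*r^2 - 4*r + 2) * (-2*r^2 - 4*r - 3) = -4*r^5 - 26*r^4 - 34*r^3 - 15*r^2 + 4*r - 6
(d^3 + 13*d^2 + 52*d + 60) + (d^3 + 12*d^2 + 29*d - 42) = 2*d^3 + 25*d^2 + 81*d + 18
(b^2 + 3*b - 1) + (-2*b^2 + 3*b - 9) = -b^2 + 6*b - 10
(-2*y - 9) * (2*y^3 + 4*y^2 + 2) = -4*y^4 - 26*y^3 - 36*y^2 - 4*y - 18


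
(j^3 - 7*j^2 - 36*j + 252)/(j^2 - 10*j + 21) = (j^2 - 36)/(j - 3)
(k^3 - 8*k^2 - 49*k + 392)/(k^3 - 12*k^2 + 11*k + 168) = (k + 7)/(k + 3)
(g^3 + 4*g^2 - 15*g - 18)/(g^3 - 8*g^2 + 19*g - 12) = (g^2 + 7*g + 6)/(g^2 - 5*g + 4)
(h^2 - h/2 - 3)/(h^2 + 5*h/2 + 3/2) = (h - 2)/(h + 1)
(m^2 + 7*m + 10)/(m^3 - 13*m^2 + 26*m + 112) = (m + 5)/(m^2 - 15*m + 56)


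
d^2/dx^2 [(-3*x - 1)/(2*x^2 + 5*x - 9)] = 2*(-(3*x + 1)*(4*x + 5)^2 + (18*x + 17)*(2*x^2 + 5*x - 9))/(2*x^2 + 5*x - 9)^3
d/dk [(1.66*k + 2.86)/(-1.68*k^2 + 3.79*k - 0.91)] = (2.7888*k^2 + 9.6096*k - 12.35)/(2.8224*k^4 - 12.7344*k^3 + 17.4217*k^2 - 6.8978*k + 0.8281)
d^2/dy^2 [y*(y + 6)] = 2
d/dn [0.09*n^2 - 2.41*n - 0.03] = 0.18*n - 2.41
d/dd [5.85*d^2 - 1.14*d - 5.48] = 11.7*d - 1.14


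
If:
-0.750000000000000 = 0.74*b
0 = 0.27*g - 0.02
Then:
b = -1.01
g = 0.07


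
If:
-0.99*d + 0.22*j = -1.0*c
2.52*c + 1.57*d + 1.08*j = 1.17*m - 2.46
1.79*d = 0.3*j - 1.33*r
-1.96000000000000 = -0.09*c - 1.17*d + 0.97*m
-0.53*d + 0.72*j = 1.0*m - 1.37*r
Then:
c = 0.24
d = -0.84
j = -4.87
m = -3.02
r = 0.03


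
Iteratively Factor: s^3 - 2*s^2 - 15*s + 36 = (s - 3)*(s^2 + s - 12) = (s - 3)^2*(s + 4)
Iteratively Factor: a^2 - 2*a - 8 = (a + 2)*(a - 4)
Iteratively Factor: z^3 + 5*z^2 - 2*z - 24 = (z - 2)*(z^2 + 7*z + 12) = (z - 2)*(z + 4)*(z + 3)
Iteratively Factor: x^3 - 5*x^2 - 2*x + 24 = (x + 2)*(x^2 - 7*x + 12) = (x - 3)*(x + 2)*(x - 4)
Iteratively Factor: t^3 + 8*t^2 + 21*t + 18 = (t + 3)*(t^2 + 5*t + 6) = (t + 2)*(t + 3)*(t + 3)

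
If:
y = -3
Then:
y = -3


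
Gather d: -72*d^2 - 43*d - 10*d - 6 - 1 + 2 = -72*d^2 - 53*d - 5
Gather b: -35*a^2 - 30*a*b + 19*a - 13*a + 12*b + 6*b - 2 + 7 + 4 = -35*a^2 + 6*a + b*(18 - 30*a) + 9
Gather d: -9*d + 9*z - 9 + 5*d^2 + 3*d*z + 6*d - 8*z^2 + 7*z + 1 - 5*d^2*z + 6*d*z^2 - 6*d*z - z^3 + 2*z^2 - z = d^2*(5 - 5*z) + d*(6*z^2 - 3*z - 3) - z^3 - 6*z^2 + 15*z - 8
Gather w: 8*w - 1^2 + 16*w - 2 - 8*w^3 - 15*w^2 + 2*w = -8*w^3 - 15*w^2 + 26*w - 3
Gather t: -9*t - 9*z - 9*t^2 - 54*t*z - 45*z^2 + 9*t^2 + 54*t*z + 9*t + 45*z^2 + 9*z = 0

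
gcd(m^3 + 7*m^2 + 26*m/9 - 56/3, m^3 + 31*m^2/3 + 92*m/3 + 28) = m^2 + 25*m/3 + 14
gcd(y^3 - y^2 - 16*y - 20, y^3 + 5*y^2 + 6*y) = y + 2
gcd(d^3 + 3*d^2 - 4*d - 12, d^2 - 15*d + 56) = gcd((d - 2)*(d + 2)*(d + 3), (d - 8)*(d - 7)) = 1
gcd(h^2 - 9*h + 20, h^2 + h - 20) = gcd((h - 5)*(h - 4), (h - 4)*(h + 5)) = h - 4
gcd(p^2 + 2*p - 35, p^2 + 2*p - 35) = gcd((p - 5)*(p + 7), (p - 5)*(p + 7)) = p^2 + 2*p - 35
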